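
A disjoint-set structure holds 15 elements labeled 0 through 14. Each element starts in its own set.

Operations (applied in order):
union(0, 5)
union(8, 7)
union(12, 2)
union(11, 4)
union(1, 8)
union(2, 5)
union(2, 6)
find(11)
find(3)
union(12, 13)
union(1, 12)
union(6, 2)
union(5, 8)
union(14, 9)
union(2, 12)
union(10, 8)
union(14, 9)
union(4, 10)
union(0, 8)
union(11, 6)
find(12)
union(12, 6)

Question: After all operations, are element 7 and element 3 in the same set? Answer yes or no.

Answer: no

Derivation:
Step 1: union(0, 5) -> merged; set of 0 now {0, 5}
Step 2: union(8, 7) -> merged; set of 8 now {7, 8}
Step 3: union(12, 2) -> merged; set of 12 now {2, 12}
Step 4: union(11, 4) -> merged; set of 11 now {4, 11}
Step 5: union(1, 8) -> merged; set of 1 now {1, 7, 8}
Step 6: union(2, 5) -> merged; set of 2 now {0, 2, 5, 12}
Step 7: union(2, 6) -> merged; set of 2 now {0, 2, 5, 6, 12}
Step 8: find(11) -> no change; set of 11 is {4, 11}
Step 9: find(3) -> no change; set of 3 is {3}
Step 10: union(12, 13) -> merged; set of 12 now {0, 2, 5, 6, 12, 13}
Step 11: union(1, 12) -> merged; set of 1 now {0, 1, 2, 5, 6, 7, 8, 12, 13}
Step 12: union(6, 2) -> already same set; set of 6 now {0, 1, 2, 5, 6, 7, 8, 12, 13}
Step 13: union(5, 8) -> already same set; set of 5 now {0, 1, 2, 5, 6, 7, 8, 12, 13}
Step 14: union(14, 9) -> merged; set of 14 now {9, 14}
Step 15: union(2, 12) -> already same set; set of 2 now {0, 1, 2, 5, 6, 7, 8, 12, 13}
Step 16: union(10, 8) -> merged; set of 10 now {0, 1, 2, 5, 6, 7, 8, 10, 12, 13}
Step 17: union(14, 9) -> already same set; set of 14 now {9, 14}
Step 18: union(4, 10) -> merged; set of 4 now {0, 1, 2, 4, 5, 6, 7, 8, 10, 11, 12, 13}
Step 19: union(0, 8) -> already same set; set of 0 now {0, 1, 2, 4, 5, 6, 7, 8, 10, 11, 12, 13}
Step 20: union(11, 6) -> already same set; set of 11 now {0, 1, 2, 4, 5, 6, 7, 8, 10, 11, 12, 13}
Step 21: find(12) -> no change; set of 12 is {0, 1, 2, 4, 5, 6, 7, 8, 10, 11, 12, 13}
Step 22: union(12, 6) -> already same set; set of 12 now {0, 1, 2, 4, 5, 6, 7, 8, 10, 11, 12, 13}
Set of 7: {0, 1, 2, 4, 5, 6, 7, 8, 10, 11, 12, 13}; 3 is not a member.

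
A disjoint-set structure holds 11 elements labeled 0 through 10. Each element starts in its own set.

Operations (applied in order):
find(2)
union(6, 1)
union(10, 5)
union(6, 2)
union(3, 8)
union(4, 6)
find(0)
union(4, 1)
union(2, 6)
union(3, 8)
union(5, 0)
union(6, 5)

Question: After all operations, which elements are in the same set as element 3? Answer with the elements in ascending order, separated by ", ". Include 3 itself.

Answer: 3, 8

Derivation:
Step 1: find(2) -> no change; set of 2 is {2}
Step 2: union(6, 1) -> merged; set of 6 now {1, 6}
Step 3: union(10, 5) -> merged; set of 10 now {5, 10}
Step 4: union(6, 2) -> merged; set of 6 now {1, 2, 6}
Step 5: union(3, 8) -> merged; set of 3 now {3, 8}
Step 6: union(4, 6) -> merged; set of 4 now {1, 2, 4, 6}
Step 7: find(0) -> no change; set of 0 is {0}
Step 8: union(4, 1) -> already same set; set of 4 now {1, 2, 4, 6}
Step 9: union(2, 6) -> already same set; set of 2 now {1, 2, 4, 6}
Step 10: union(3, 8) -> already same set; set of 3 now {3, 8}
Step 11: union(5, 0) -> merged; set of 5 now {0, 5, 10}
Step 12: union(6, 5) -> merged; set of 6 now {0, 1, 2, 4, 5, 6, 10}
Component of 3: {3, 8}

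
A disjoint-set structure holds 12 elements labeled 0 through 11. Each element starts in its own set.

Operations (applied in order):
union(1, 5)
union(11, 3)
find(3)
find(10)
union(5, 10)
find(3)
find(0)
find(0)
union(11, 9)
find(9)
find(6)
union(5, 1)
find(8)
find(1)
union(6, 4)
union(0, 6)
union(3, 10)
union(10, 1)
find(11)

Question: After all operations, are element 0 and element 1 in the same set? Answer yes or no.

Answer: no

Derivation:
Step 1: union(1, 5) -> merged; set of 1 now {1, 5}
Step 2: union(11, 3) -> merged; set of 11 now {3, 11}
Step 3: find(3) -> no change; set of 3 is {3, 11}
Step 4: find(10) -> no change; set of 10 is {10}
Step 5: union(5, 10) -> merged; set of 5 now {1, 5, 10}
Step 6: find(3) -> no change; set of 3 is {3, 11}
Step 7: find(0) -> no change; set of 0 is {0}
Step 8: find(0) -> no change; set of 0 is {0}
Step 9: union(11, 9) -> merged; set of 11 now {3, 9, 11}
Step 10: find(9) -> no change; set of 9 is {3, 9, 11}
Step 11: find(6) -> no change; set of 6 is {6}
Step 12: union(5, 1) -> already same set; set of 5 now {1, 5, 10}
Step 13: find(8) -> no change; set of 8 is {8}
Step 14: find(1) -> no change; set of 1 is {1, 5, 10}
Step 15: union(6, 4) -> merged; set of 6 now {4, 6}
Step 16: union(0, 6) -> merged; set of 0 now {0, 4, 6}
Step 17: union(3, 10) -> merged; set of 3 now {1, 3, 5, 9, 10, 11}
Step 18: union(10, 1) -> already same set; set of 10 now {1, 3, 5, 9, 10, 11}
Step 19: find(11) -> no change; set of 11 is {1, 3, 5, 9, 10, 11}
Set of 0: {0, 4, 6}; 1 is not a member.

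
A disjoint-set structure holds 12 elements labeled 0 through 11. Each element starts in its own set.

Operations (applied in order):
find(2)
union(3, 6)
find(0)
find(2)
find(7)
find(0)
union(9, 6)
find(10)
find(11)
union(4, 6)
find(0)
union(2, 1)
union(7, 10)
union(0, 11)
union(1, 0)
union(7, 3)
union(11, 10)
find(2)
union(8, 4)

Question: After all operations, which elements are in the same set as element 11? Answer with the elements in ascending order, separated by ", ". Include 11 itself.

Step 1: find(2) -> no change; set of 2 is {2}
Step 2: union(3, 6) -> merged; set of 3 now {3, 6}
Step 3: find(0) -> no change; set of 0 is {0}
Step 4: find(2) -> no change; set of 2 is {2}
Step 5: find(7) -> no change; set of 7 is {7}
Step 6: find(0) -> no change; set of 0 is {0}
Step 7: union(9, 6) -> merged; set of 9 now {3, 6, 9}
Step 8: find(10) -> no change; set of 10 is {10}
Step 9: find(11) -> no change; set of 11 is {11}
Step 10: union(4, 6) -> merged; set of 4 now {3, 4, 6, 9}
Step 11: find(0) -> no change; set of 0 is {0}
Step 12: union(2, 1) -> merged; set of 2 now {1, 2}
Step 13: union(7, 10) -> merged; set of 7 now {7, 10}
Step 14: union(0, 11) -> merged; set of 0 now {0, 11}
Step 15: union(1, 0) -> merged; set of 1 now {0, 1, 2, 11}
Step 16: union(7, 3) -> merged; set of 7 now {3, 4, 6, 7, 9, 10}
Step 17: union(11, 10) -> merged; set of 11 now {0, 1, 2, 3, 4, 6, 7, 9, 10, 11}
Step 18: find(2) -> no change; set of 2 is {0, 1, 2, 3, 4, 6, 7, 9, 10, 11}
Step 19: union(8, 4) -> merged; set of 8 now {0, 1, 2, 3, 4, 6, 7, 8, 9, 10, 11}
Component of 11: {0, 1, 2, 3, 4, 6, 7, 8, 9, 10, 11}

Answer: 0, 1, 2, 3, 4, 6, 7, 8, 9, 10, 11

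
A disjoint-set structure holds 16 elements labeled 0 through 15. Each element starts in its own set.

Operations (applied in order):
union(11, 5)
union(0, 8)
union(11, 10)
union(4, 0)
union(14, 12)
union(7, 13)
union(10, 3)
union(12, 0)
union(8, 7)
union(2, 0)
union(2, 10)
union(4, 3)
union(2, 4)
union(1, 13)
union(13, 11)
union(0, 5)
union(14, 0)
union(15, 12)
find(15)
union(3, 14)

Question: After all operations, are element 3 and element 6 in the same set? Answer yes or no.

Answer: no

Derivation:
Step 1: union(11, 5) -> merged; set of 11 now {5, 11}
Step 2: union(0, 8) -> merged; set of 0 now {0, 8}
Step 3: union(11, 10) -> merged; set of 11 now {5, 10, 11}
Step 4: union(4, 0) -> merged; set of 4 now {0, 4, 8}
Step 5: union(14, 12) -> merged; set of 14 now {12, 14}
Step 6: union(7, 13) -> merged; set of 7 now {7, 13}
Step 7: union(10, 3) -> merged; set of 10 now {3, 5, 10, 11}
Step 8: union(12, 0) -> merged; set of 12 now {0, 4, 8, 12, 14}
Step 9: union(8, 7) -> merged; set of 8 now {0, 4, 7, 8, 12, 13, 14}
Step 10: union(2, 0) -> merged; set of 2 now {0, 2, 4, 7, 8, 12, 13, 14}
Step 11: union(2, 10) -> merged; set of 2 now {0, 2, 3, 4, 5, 7, 8, 10, 11, 12, 13, 14}
Step 12: union(4, 3) -> already same set; set of 4 now {0, 2, 3, 4, 5, 7, 8, 10, 11, 12, 13, 14}
Step 13: union(2, 4) -> already same set; set of 2 now {0, 2, 3, 4, 5, 7, 8, 10, 11, 12, 13, 14}
Step 14: union(1, 13) -> merged; set of 1 now {0, 1, 2, 3, 4, 5, 7, 8, 10, 11, 12, 13, 14}
Step 15: union(13, 11) -> already same set; set of 13 now {0, 1, 2, 3, 4, 5, 7, 8, 10, 11, 12, 13, 14}
Step 16: union(0, 5) -> already same set; set of 0 now {0, 1, 2, 3, 4, 5, 7, 8, 10, 11, 12, 13, 14}
Step 17: union(14, 0) -> already same set; set of 14 now {0, 1, 2, 3, 4, 5, 7, 8, 10, 11, 12, 13, 14}
Step 18: union(15, 12) -> merged; set of 15 now {0, 1, 2, 3, 4, 5, 7, 8, 10, 11, 12, 13, 14, 15}
Step 19: find(15) -> no change; set of 15 is {0, 1, 2, 3, 4, 5, 7, 8, 10, 11, 12, 13, 14, 15}
Step 20: union(3, 14) -> already same set; set of 3 now {0, 1, 2, 3, 4, 5, 7, 8, 10, 11, 12, 13, 14, 15}
Set of 3: {0, 1, 2, 3, 4, 5, 7, 8, 10, 11, 12, 13, 14, 15}; 6 is not a member.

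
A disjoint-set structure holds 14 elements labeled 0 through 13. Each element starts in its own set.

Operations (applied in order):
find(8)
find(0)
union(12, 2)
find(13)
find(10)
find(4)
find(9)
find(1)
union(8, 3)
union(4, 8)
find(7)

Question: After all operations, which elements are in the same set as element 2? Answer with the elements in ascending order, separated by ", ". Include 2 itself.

Step 1: find(8) -> no change; set of 8 is {8}
Step 2: find(0) -> no change; set of 0 is {0}
Step 3: union(12, 2) -> merged; set of 12 now {2, 12}
Step 4: find(13) -> no change; set of 13 is {13}
Step 5: find(10) -> no change; set of 10 is {10}
Step 6: find(4) -> no change; set of 4 is {4}
Step 7: find(9) -> no change; set of 9 is {9}
Step 8: find(1) -> no change; set of 1 is {1}
Step 9: union(8, 3) -> merged; set of 8 now {3, 8}
Step 10: union(4, 8) -> merged; set of 4 now {3, 4, 8}
Step 11: find(7) -> no change; set of 7 is {7}
Component of 2: {2, 12}

Answer: 2, 12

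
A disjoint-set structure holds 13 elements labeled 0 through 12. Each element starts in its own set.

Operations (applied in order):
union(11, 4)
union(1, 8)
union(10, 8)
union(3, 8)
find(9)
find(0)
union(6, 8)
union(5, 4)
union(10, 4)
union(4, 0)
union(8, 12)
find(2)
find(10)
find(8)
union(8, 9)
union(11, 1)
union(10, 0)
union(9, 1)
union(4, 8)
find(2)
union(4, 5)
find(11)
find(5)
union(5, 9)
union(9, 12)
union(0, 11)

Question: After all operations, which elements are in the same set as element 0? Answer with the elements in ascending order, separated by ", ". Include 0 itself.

Step 1: union(11, 4) -> merged; set of 11 now {4, 11}
Step 2: union(1, 8) -> merged; set of 1 now {1, 8}
Step 3: union(10, 8) -> merged; set of 10 now {1, 8, 10}
Step 4: union(3, 8) -> merged; set of 3 now {1, 3, 8, 10}
Step 5: find(9) -> no change; set of 9 is {9}
Step 6: find(0) -> no change; set of 0 is {0}
Step 7: union(6, 8) -> merged; set of 6 now {1, 3, 6, 8, 10}
Step 8: union(5, 4) -> merged; set of 5 now {4, 5, 11}
Step 9: union(10, 4) -> merged; set of 10 now {1, 3, 4, 5, 6, 8, 10, 11}
Step 10: union(4, 0) -> merged; set of 4 now {0, 1, 3, 4, 5, 6, 8, 10, 11}
Step 11: union(8, 12) -> merged; set of 8 now {0, 1, 3, 4, 5, 6, 8, 10, 11, 12}
Step 12: find(2) -> no change; set of 2 is {2}
Step 13: find(10) -> no change; set of 10 is {0, 1, 3, 4, 5, 6, 8, 10, 11, 12}
Step 14: find(8) -> no change; set of 8 is {0, 1, 3, 4, 5, 6, 8, 10, 11, 12}
Step 15: union(8, 9) -> merged; set of 8 now {0, 1, 3, 4, 5, 6, 8, 9, 10, 11, 12}
Step 16: union(11, 1) -> already same set; set of 11 now {0, 1, 3, 4, 5, 6, 8, 9, 10, 11, 12}
Step 17: union(10, 0) -> already same set; set of 10 now {0, 1, 3, 4, 5, 6, 8, 9, 10, 11, 12}
Step 18: union(9, 1) -> already same set; set of 9 now {0, 1, 3, 4, 5, 6, 8, 9, 10, 11, 12}
Step 19: union(4, 8) -> already same set; set of 4 now {0, 1, 3, 4, 5, 6, 8, 9, 10, 11, 12}
Step 20: find(2) -> no change; set of 2 is {2}
Step 21: union(4, 5) -> already same set; set of 4 now {0, 1, 3, 4, 5, 6, 8, 9, 10, 11, 12}
Step 22: find(11) -> no change; set of 11 is {0, 1, 3, 4, 5, 6, 8, 9, 10, 11, 12}
Step 23: find(5) -> no change; set of 5 is {0, 1, 3, 4, 5, 6, 8, 9, 10, 11, 12}
Step 24: union(5, 9) -> already same set; set of 5 now {0, 1, 3, 4, 5, 6, 8, 9, 10, 11, 12}
Step 25: union(9, 12) -> already same set; set of 9 now {0, 1, 3, 4, 5, 6, 8, 9, 10, 11, 12}
Step 26: union(0, 11) -> already same set; set of 0 now {0, 1, 3, 4, 5, 6, 8, 9, 10, 11, 12}
Component of 0: {0, 1, 3, 4, 5, 6, 8, 9, 10, 11, 12}

Answer: 0, 1, 3, 4, 5, 6, 8, 9, 10, 11, 12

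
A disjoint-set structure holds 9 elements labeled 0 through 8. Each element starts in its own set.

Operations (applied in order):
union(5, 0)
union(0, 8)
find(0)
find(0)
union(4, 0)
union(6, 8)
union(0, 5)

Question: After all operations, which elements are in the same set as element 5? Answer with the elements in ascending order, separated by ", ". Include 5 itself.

Step 1: union(5, 0) -> merged; set of 5 now {0, 5}
Step 2: union(0, 8) -> merged; set of 0 now {0, 5, 8}
Step 3: find(0) -> no change; set of 0 is {0, 5, 8}
Step 4: find(0) -> no change; set of 0 is {0, 5, 8}
Step 5: union(4, 0) -> merged; set of 4 now {0, 4, 5, 8}
Step 6: union(6, 8) -> merged; set of 6 now {0, 4, 5, 6, 8}
Step 7: union(0, 5) -> already same set; set of 0 now {0, 4, 5, 6, 8}
Component of 5: {0, 4, 5, 6, 8}

Answer: 0, 4, 5, 6, 8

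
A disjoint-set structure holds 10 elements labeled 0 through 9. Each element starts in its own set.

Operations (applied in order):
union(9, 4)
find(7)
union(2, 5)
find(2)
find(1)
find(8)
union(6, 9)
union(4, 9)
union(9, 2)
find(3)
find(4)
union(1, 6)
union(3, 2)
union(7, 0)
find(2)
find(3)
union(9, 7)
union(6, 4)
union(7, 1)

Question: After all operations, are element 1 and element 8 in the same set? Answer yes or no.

Answer: no

Derivation:
Step 1: union(9, 4) -> merged; set of 9 now {4, 9}
Step 2: find(7) -> no change; set of 7 is {7}
Step 3: union(2, 5) -> merged; set of 2 now {2, 5}
Step 4: find(2) -> no change; set of 2 is {2, 5}
Step 5: find(1) -> no change; set of 1 is {1}
Step 6: find(8) -> no change; set of 8 is {8}
Step 7: union(6, 9) -> merged; set of 6 now {4, 6, 9}
Step 8: union(4, 9) -> already same set; set of 4 now {4, 6, 9}
Step 9: union(9, 2) -> merged; set of 9 now {2, 4, 5, 6, 9}
Step 10: find(3) -> no change; set of 3 is {3}
Step 11: find(4) -> no change; set of 4 is {2, 4, 5, 6, 9}
Step 12: union(1, 6) -> merged; set of 1 now {1, 2, 4, 5, 6, 9}
Step 13: union(3, 2) -> merged; set of 3 now {1, 2, 3, 4, 5, 6, 9}
Step 14: union(7, 0) -> merged; set of 7 now {0, 7}
Step 15: find(2) -> no change; set of 2 is {1, 2, 3, 4, 5, 6, 9}
Step 16: find(3) -> no change; set of 3 is {1, 2, 3, 4, 5, 6, 9}
Step 17: union(9, 7) -> merged; set of 9 now {0, 1, 2, 3, 4, 5, 6, 7, 9}
Step 18: union(6, 4) -> already same set; set of 6 now {0, 1, 2, 3, 4, 5, 6, 7, 9}
Step 19: union(7, 1) -> already same set; set of 7 now {0, 1, 2, 3, 4, 5, 6, 7, 9}
Set of 1: {0, 1, 2, 3, 4, 5, 6, 7, 9}; 8 is not a member.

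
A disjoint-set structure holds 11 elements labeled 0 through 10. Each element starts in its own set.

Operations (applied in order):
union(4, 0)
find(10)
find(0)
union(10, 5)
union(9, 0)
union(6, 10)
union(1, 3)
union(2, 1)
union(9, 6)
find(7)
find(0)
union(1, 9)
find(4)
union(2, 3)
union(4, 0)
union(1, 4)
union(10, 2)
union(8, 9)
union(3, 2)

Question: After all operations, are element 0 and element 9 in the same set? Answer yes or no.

Step 1: union(4, 0) -> merged; set of 4 now {0, 4}
Step 2: find(10) -> no change; set of 10 is {10}
Step 3: find(0) -> no change; set of 0 is {0, 4}
Step 4: union(10, 5) -> merged; set of 10 now {5, 10}
Step 5: union(9, 0) -> merged; set of 9 now {0, 4, 9}
Step 6: union(6, 10) -> merged; set of 6 now {5, 6, 10}
Step 7: union(1, 3) -> merged; set of 1 now {1, 3}
Step 8: union(2, 1) -> merged; set of 2 now {1, 2, 3}
Step 9: union(9, 6) -> merged; set of 9 now {0, 4, 5, 6, 9, 10}
Step 10: find(7) -> no change; set of 7 is {7}
Step 11: find(0) -> no change; set of 0 is {0, 4, 5, 6, 9, 10}
Step 12: union(1, 9) -> merged; set of 1 now {0, 1, 2, 3, 4, 5, 6, 9, 10}
Step 13: find(4) -> no change; set of 4 is {0, 1, 2, 3, 4, 5, 6, 9, 10}
Step 14: union(2, 3) -> already same set; set of 2 now {0, 1, 2, 3, 4, 5, 6, 9, 10}
Step 15: union(4, 0) -> already same set; set of 4 now {0, 1, 2, 3, 4, 5, 6, 9, 10}
Step 16: union(1, 4) -> already same set; set of 1 now {0, 1, 2, 3, 4, 5, 6, 9, 10}
Step 17: union(10, 2) -> already same set; set of 10 now {0, 1, 2, 3, 4, 5, 6, 9, 10}
Step 18: union(8, 9) -> merged; set of 8 now {0, 1, 2, 3, 4, 5, 6, 8, 9, 10}
Step 19: union(3, 2) -> already same set; set of 3 now {0, 1, 2, 3, 4, 5, 6, 8, 9, 10}
Set of 0: {0, 1, 2, 3, 4, 5, 6, 8, 9, 10}; 9 is a member.

Answer: yes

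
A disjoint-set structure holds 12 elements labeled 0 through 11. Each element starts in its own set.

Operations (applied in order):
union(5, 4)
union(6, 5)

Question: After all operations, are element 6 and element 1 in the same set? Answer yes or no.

Step 1: union(5, 4) -> merged; set of 5 now {4, 5}
Step 2: union(6, 5) -> merged; set of 6 now {4, 5, 6}
Set of 6: {4, 5, 6}; 1 is not a member.

Answer: no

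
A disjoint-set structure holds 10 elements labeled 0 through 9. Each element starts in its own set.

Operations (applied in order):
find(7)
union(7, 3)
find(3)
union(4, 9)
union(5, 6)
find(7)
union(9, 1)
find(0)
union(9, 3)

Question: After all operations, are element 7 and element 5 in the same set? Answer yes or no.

Step 1: find(7) -> no change; set of 7 is {7}
Step 2: union(7, 3) -> merged; set of 7 now {3, 7}
Step 3: find(3) -> no change; set of 3 is {3, 7}
Step 4: union(4, 9) -> merged; set of 4 now {4, 9}
Step 5: union(5, 6) -> merged; set of 5 now {5, 6}
Step 6: find(7) -> no change; set of 7 is {3, 7}
Step 7: union(9, 1) -> merged; set of 9 now {1, 4, 9}
Step 8: find(0) -> no change; set of 0 is {0}
Step 9: union(9, 3) -> merged; set of 9 now {1, 3, 4, 7, 9}
Set of 7: {1, 3, 4, 7, 9}; 5 is not a member.

Answer: no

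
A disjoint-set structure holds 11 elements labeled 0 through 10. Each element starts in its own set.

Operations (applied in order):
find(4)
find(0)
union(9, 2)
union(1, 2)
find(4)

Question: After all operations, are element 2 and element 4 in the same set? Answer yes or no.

Step 1: find(4) -> no change; set of 4 is {4}
Step 2: find(0) -> no change; set of 0 is {0}
Step 3: union(9, 2) -> merged; set of 9 now {2, 9}
Step 4: union(1, 2) -> merged; set of 1 now {1, 2, 9}
Step 5: find(4) -> no change; set of 4 is {4}
Set of 2: {1, 2, 9}; 4 is not a member.

Answer: no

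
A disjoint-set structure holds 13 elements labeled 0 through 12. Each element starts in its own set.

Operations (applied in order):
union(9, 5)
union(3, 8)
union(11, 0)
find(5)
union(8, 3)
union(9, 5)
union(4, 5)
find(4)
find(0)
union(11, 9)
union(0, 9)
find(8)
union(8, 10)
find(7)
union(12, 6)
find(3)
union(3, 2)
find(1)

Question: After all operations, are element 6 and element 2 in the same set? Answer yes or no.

Answer: no

Derivation:
Step 1: union(9, 5) -> merged; set of 9 now {5, 9}
Step 2: union(3, 8) -> merged; set of 3 now {3, 8}
Step 3: union(11, 0) -> merged; set of 11 now {0, 11}
Step 4: find(5) -> no change; set of 5 is {5, 9}
Step 5: union(8, 3) -> already same set; set of 8 now {3, 8}
Step 6: union(9, 5) -> already same set; set of 9 now {5, 9}
Step 7: union(4, 5) -> merged; set of 4 now {4, 5, 9}
Step 8: find(4) -> no change; set of 4 is {4, 5, 9}
Step 9: find(0) -> no change; set of 0 is {0, 11}
Step 10: union(11, 9) -> merged; set of 11 now {0, 4, 5, 9, 11}
Step 11: union(0, 9) -> already same set; set of 0 now {0, 4, 5, 9, 11}
Step 12: find(8) -> no change; set of 8 is {3, 8}
Step 13: union(8, 10) -> merged; set of 8 now {3, 8, 10}
Step 14: find(7) -> no change; set of 7 is {7}
Step 15: union(12, 6) -> merged; set of 12 now {6, 12}
Step 16: find(3) -> no change; set of 3 is {3, 8, 10}
Step 17: union(3, 2) -> merged; set of 3 now {2, 3, 8, 10}
Step 18: find(1) -> no change; set of 1 is {1}
Set of 6: {6, 12}; 2 is not a member.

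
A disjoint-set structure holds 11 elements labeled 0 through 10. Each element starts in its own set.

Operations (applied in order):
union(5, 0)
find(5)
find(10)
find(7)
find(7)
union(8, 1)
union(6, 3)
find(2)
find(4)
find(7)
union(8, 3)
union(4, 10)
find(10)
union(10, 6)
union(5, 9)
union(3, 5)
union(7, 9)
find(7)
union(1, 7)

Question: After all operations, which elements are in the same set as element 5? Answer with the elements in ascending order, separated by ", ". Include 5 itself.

Step 1: union(5, 0) -> merged; set of 5 now {0, 5}
Step 2: find(5) -> no change; set of 5 is {0, 5}
Step 3: find(10) -> no change; set of 10 is {10}
Step 4: find(7) -> no change; set of 7 is {7}
Step 5: find(7) -> no change; set of 7 is {7}
Step 6: union(8, 1) -> merged; set of 8 now {1, 8}
Step 7: union(6, 3) -> merged; set of 6 now {3, 6}
Step 8: find(2) -> no change; set of 2 is {2}
Step 9: find(4) -> no change; set of 4 is {4}
Step 10: find(7) -> no change; set of 7 is {7}
Step 11: union(8, 3) -> merged; set of 8 now {1, 3, 6, 8}
Step 12: union(4, 10) -> merged; set of 4 now {4, 10}
Step 13: find(10) -> no change; set of 10 is {4, 10}
Step 14: union(10, 6) -> merged; set of 10 now {1, 3, 4, 6, 8, 10}
Step 15: union(5, 9) -> merged; set of 5 now {0, 5, 9}
Step 16: union(3, 5) -> merged; set of 3 now {0, 1, 3, 4, 5, 6, 8, 9, 10}
Step 17: union(7, 9) -> merged; set of 7 now {0, 1, 3, 4, 5, 6, 7, 8, 9, 10}
Step 18: find(7) -> no change; set of 7 is {0, 1, 3, 4, 5, 6, 7, 8, 9, 10}
Step 19: union(1, 7) -> already same set; set of 1 now {0, 1, 3, 4, 5, 6, 7, 8, 9, 10}
Component of 5: {0, 1, 3, 4, 5, 6, 7, 8, 9, 10}

Answer: 0, 1, 3, 4, 5, 6, 7, 8, 9, 10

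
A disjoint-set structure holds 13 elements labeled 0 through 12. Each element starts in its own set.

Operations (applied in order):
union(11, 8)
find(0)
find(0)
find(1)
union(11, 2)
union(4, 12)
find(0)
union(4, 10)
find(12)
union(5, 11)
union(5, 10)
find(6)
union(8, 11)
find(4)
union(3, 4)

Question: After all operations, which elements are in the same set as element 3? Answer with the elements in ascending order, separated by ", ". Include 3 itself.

Step 1: union(11, 8) -> merged; set of 11 now {8, 11}
Step 2: find(0) -> no change; set of 0 is {0}
Step 3: find(0) -> no change; set of 0 is {0}
Step 4: find(1) -> no change; set of 1 is {1}
Step 5: union(11, 2) -> merged; set of 11 now {2, 8, 11}
Step 6: union(4, 12) -> merged; set of 4 now {4, 12}
Step 7: find(0) -> no change; set of 0 is {0}
Step 8: union(4, 10) -> merged; set of 4 now {4, 10, 12}
Step 9: find(12) -> no change; set of 12 is {4, 10, 12}
Step 10: union(5, 11) -> merged; set of 5 now {2, 5, 8, 11}
Step 11: union(5, 10) -> merged; set of 5 now {2, 4, 5, 8, 10, 11, 12}
Step 12: find(6) -> no change; set of 6 is {6}
Step 13: union(8, 11) -> already same set; set of 8 now {2, 4, 5, 8, 10, 11, 12}
Step 14: find(4) -> no change; set of 4 is {2, 4, 5, 8, 10, 11, 12}
Step 15: union(3, 4) -> merged; set of 3 now {2, 3, 4, 5, 8, 10, 11, 12}
Component of 3: {2, 3, 4, 5, 8, 10, 11, 12}

Answer: 2, 3, 4, 5, 8, 10, 11, 12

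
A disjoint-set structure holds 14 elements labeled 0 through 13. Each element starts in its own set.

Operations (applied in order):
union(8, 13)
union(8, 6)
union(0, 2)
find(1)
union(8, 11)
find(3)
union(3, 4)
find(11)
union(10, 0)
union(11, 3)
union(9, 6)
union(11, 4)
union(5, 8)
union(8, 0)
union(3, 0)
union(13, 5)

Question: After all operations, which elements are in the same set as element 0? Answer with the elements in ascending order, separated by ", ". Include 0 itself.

Step 1: union(8, 13) -> merged; set of 8 now {8, 13}
Step 2: union(8, 6) -> merged; set of 8 now {6, 8, 13}
Step 3: union(0, 2) -> merged; set of 0 now {0, 2}
Step 4: find(1) -> no change; set of 1 is {1}
Step 5: union(8, 11) -> merged; set of 8 now {6, 8, 11, 13}
Step 6: find(3) -> no change; set of 3 is {3}
Step 7: union(3, 4) -> merged; set of 3 now {3, 4}
Step 8: find(11) -> no change; set of 11 is {6, 8, 11, 13}
Step 9: union(10, 0) -> merged; set of 10 now {0, 2, 10}
Step 10: union(11, 3) -> merged; set of 11 now {3, 4, 6, 8, 11, 13}
Step 11: union(9, 6) -> merged; set of 9 now {3, 4, 6, 8, 9, 11, 13}
Step 12: union(11, 4) -> already same set; set of 11 now {3, 4, 6, 8, 9, 11, 13}
Step 13: union(5, 8) -> merged; set of 5 now {3, 4, 5, 6, 8, 9, 11, 13}
Step 14: union(8, 0) -> merged; set of 8 now {0, 2, 3, 4, 5, 6, 8, 9, 10, 11, 13}
Step 15: union(3, 0) -> already same set; set of 3 now {0, 2, 3, 4, 5, 6, 8, 9, 10, 11, 13}
Step 16: union(13, 5) -> already same set; set of 13 now {0, 2, 3, 4, 5, 6, 8, 9, 10, 11, 13}
Component of 0: {0, 2, 3, 4, 5, 6, 8, 9, 10, 11, 13}

Answer: 0, 2, 3, 4, 5, 6, 8, 9, 10, 11, 13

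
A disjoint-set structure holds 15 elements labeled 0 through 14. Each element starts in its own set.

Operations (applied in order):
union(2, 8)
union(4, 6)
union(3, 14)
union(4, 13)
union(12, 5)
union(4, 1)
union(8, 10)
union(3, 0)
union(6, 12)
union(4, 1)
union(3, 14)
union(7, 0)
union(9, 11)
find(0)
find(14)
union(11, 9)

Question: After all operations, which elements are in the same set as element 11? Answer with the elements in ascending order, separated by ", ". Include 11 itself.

Answer: 9, 11

Derivation:
Step 1: union(2, 8) -> merged; set of 2 now {2, 8}
Step 2: union(4, 6) -> merged; set of 4 now {4, 6}
Step 3: union(3, 14) -> merged; set of 3 now {3, 14}
Step 4: union(4, 13) -> merged; set of 4 now {4, 6, 13}
Step 5: union(12, 5) -> merged; set of 12 now {5, 12}
Step 6: union(4, 1) -> merged; set of 4 now {1, 4, 6, 13}
Step 7: union(8, 10) -> merged; set of 8 now {2, 8, 10}
Step 8: union(3, 0) -> merged; set of 3 now {0, 3, 14}
Step 9: union(6, 12) -> merged; set of 6 now {1, 4, 5, 6, 12, 13}
Step 10: union(4, 1) -> already same set; set of 4 now {1, 4, 5, 6, 12, 13}
Step 11: union(3, 14) -> already same set; set of 3 now {0, 3, 14}
Step 12: union(7, 0) -> merged; set of 7 now {0, 3, 7, 14}
Step 13: union(9, 11) -> merged; set of 9 now {9, 11}
Step 14: find(0) -> no change; set of 0 is {0, 3, 7, 14}
Step 15: find(14) -> no change; set of 14 is {0, 3, 7, 14}
Step 16: union(11, 9) -> already same set; set of 11 now {9, 11}
Component of 11: {9, 11}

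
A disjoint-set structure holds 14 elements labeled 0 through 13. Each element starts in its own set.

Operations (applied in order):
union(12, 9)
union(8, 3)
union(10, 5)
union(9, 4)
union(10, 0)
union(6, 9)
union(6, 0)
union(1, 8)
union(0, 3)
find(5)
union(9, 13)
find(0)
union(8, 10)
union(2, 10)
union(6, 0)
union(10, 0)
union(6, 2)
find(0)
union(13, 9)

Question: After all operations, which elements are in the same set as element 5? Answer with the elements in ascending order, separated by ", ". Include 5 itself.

Answer: 0, 1, 2, 3, 4, 5, 6, 8, 9, 10, 12, 13

Derivation:
Step 1: union(12, 9) -> merged; set of 12 now {9, 12}
Step 2: union(8, 3) -> merged; set of 8 now {3, 8}
Step 3: union(10, 5) -> merged; set of 10 now {5, 10}
Step 4: union(9, 4) -> merged; set of 9 now {4, 9, 12}
Step 5: union(10, 0) -> merged; set of 10 now {0, 5, 10}
Step 6: union(6, 9) -> merged; set of 6 now {4, 6, 9, 12}
Step 7: union(6, 0) -> merged; set of 6 now {0, 4, 5, 6, 9, 10, 12}
Step 8: union(1, 8) -> merged; set of 1 now {1, 3, 8}
Step 9: union(0, 3) -> merged; set of 0 now {0, 1, 3, 4, 5, 6, 8, 9, 10, 12}
Step 10: find(5) -> no change; set of 5 is {0, 1, 3, 4, 5, 6, 8, 9, 10, 12}
Step 11: union(9, 13) -> merged; set of 9 now {0, 1, 3, 4, 5, 6, 8, 9, 10, 12, 13}
Step 12: find(0) -> no change; set of 0 is {0, 1, 3, 4, 5, 6, 8, 9, 10, 12, 13}
Step 13: union(8, 10) -> already same set; set of 8 now {0, 1, 3, 4, 5, 6, 8, 9, 10, 12, 13}
Step 14: union(2, 10) -> merged; set of 2 now {0, 1, 2, 3, 4, 5, 6, 8, 9, 10, 12, 13}
Step 15: union(6, 0) -> already same set; set of 6 now {0, 1, 2, 3, 4, 5, 6, 8, 9, 10, 12, 13}
Step 16: union(10, 0) -> already same set; set of 10 now {0, 1, 2, 3, 4, 5, 6, 8, 9, 10, 12, 13}
Step 17: union(6, 2) -> already same set; set of 6 now {0, 1, 2, 3, 4, 5, 6, 8, 9, 10, 12, 13}
Step 18: find(0) -> no change; set of 0 is {0, 1, 2, 3, 4, 5, 6, 8, 9, 10, 12, 13}
Step 19: union(13, 9) -> already same set; set of 13 now {0, 1, 2, 3, 4, 5, 6, 8, 9, 10, 12, 13}
Component of 5: {0, 1, 2, 3, 4, 5, 6, 8, 9, 10, 12, 13}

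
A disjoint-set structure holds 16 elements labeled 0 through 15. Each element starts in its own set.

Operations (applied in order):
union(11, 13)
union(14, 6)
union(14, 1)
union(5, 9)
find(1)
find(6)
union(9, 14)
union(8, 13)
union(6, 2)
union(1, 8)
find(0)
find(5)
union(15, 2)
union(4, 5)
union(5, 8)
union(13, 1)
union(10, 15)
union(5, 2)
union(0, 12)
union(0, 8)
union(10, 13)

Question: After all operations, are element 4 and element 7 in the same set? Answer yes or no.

Step 1: union(11, 13) -> merged; set of 11 now {11, 13}
Step 2: union(14, 6) -> merged; set of 14 now {6, 14}
Step 3: union(14, 1) -> merged; set of 14 now {1, 6, 14}
Step 4: union(5, 9) -> merged; set of 5 now {5, 9}
Step 5: find(1) -> no change; set of 1 is {1, 6, 14}
Step 6: find(6) -> no change; set of 6 is {1, 6, 14}
Step 7: union(9, 14) -> merged; set of 9 now {1, 5, 6, 9, 14}
Step 8: union(8, 13) -> merged; set of 8 now {8, 11, 13}
Step 9: union(6, 2) -> merged; set of 6 now {1, 2, 5, 6, 9, 14}
Step 10: union(1, 8) -> merged; set of 1 now {1, 2, 5, 6, 8, 9, 11, 13, 14}
Step 11: find(0) -> no change; set of 0 is {0}
Step 12: find(5) -> no change; set of 5 is {1, 2, 5, 6, 8, 9, 11, 13, 14}
Step 13: union(15, 2) -> merged; set of 15 now {1, 2, 5, 6, 8, 9, 11, 13, 14, 15}
Step 14: union(4, 5) -> merged; set of 4 now {1, 2, 4, 5, 6, 8, 9, 11, 13, 14, 15}
Step 15: union(5, 8) -> already same set; set of 5 now {1, 2, 4, 5, 6, 8, 9, 11, 13, 14, 15}
Step 16: union(13, 1) -> already same set; set of 13 now {1, 2, 4, 5, 6, 8, 9, 11, 13, 14, 15}
Step 17: union(10, 15) -> merged; set of 10 now {1, 2, 4, 5, 6, 8, 9, 10, 11, 13, 14, 15}
Step 18: union(5, 2) -> already same set; set of 5 now {1, 2, 4, 5, 6, 8, 9, 10, 11, 13, 14, 15}
Step 19: union(0, 12) -> merged; set of 0 now {0, 12}
Step 20: union(0, 8) -> merged; set of 0 now {0, 1, 2, 4, 5, 6, 8, 9, 10, 11, 12, 13, 14, 15}
Step 21: union(10, 13) -> already same set; set of 10 now {0, 1, 2, 4, 5, 6, 8, 9, 10, 11, 12, 13, 14, 15}
Set of 4: {0, 1, 2, 4, 5, 6, 8, 9, 10, 11, 12, 13, 14, 15}; 7 is not a member.

Answer: no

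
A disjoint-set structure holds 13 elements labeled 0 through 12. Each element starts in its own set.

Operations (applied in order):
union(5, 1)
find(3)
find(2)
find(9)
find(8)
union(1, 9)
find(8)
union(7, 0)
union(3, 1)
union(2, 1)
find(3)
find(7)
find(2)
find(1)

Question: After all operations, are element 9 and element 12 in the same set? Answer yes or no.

Step 1: union(5, 1) -> merged; set of 5 now {1, 5}
Step 2: find(3) -> no change; set of 3 is {3}
Step 3: find(2) -> no change; set of 2 is {2}
Step 4: find(9) -> no change; set of 9 is {9}
Step 5: find(8) -> no change; set of 8 is {8}
Step 6: union(1, 9) -> merged; set of 1 now {1, 5, 9}
Step 7: find(8) -> no change; set of 8 is {8}
Step 8: union(7, 0) -> merged; set of 7 now {0, 7}
Step 9: union(3, 1) -> merged; set of 3 now {1, 3, 5, 9}
Step 10: union(2, 1) -> merged; set of 2 now {1, 2, 3, 5, 9}
Step 11: find(3) -> no change; set of 3 is {1, 2, 3, 5, 9}
Step 12: find(7) -> no change; set of 7 is {0, 7}
Step 13: find(2) -> no change; set of 2 is {1, 2, 3, 5, 9}
Step 14: find(1) -> no change; set of 1 is {1, 2, 3, 5, 9}
Set of 9: {1, 2, 3, 5, 9}; 12 is not a member.

Answer: no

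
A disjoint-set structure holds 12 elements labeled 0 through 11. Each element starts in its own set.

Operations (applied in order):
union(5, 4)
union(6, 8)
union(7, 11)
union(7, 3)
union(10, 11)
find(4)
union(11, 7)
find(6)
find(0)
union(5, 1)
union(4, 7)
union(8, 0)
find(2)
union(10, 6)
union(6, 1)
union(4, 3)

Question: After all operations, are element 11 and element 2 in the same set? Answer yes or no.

Answer: no

Derivation:
Step 1: union(5, 4) -> merged; set of 5 now {4, 5}
Step 2: union(6, 8) -> merged; set of 6 now {6, 8}
Step 3: union(7, 11) -> merged; set of 7 now {7, 11}
Step 4: union(7, 3) -> merged; set of 7 now {3, 7, 11}
Step 5: union(10, 11) -> merged; set of 10 now {3, 7, 10, 11}
Step 6: find(4) -> no change; set of 4 is {4, 5}
Step 7: union(11, 7) -> already same set; set of 11 now {3, 7, 10, 11}
Step 8: find(6) -> no change; set of 6 is {6, 8}
Step 9: find(0) -> no change; set of 0 is {0}
Step 10: union(5, 1) -> merged; set of 5 now {1, 4, 5}
Step 11: union(4, 7) -> merged; set of 4 now {1, 3, 4, 5, 7, 10, 11}
Step 12: union(8, 0) -> merged; set of 8 now {0, 6, 8}
Step 13: find(2) -> no change; set of 2 is {2}
Step 14: union(10, 6) -> merged; set of 10 now {0, 1, 3, 4, 5, 6, 7, 8, 10, 11}
Step 15: union(6, 1) -> already same set; set of 6 now {0, 1, 3, 4, 5, 6, 7, 8, 10, 11}
Step 16: union(4, 3) -> already same set; set of 4 now {0, 1, 3, 4, 5, 6, 7, 8, 10, 11}
Set of 11: {0, 1, 3, 4, 5, 6, 7, 8, 10, 11}; 2 is not a member.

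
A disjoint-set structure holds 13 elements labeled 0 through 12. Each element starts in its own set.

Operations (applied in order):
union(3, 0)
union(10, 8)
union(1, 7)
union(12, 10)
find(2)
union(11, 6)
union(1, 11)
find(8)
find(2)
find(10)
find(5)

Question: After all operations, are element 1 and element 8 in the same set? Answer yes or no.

Answer: no

Derivation:
Step 1: union(3, 0) -> merged; set of 3 now {0, 3}
Step 2: union(10, 8) -> merged; set of 10 now {8, 10}
Step 3: union(1, 7) -> merged; set of 1 now {1, 7}
Step 4: union(12, 10) -> merged; set of 12 now {8, 10, 12}
Step 5: find(2) -> no change; set of 2 is {2}
Step 6: union(11, 6) -> merged; set of 11 now {6, 11}
Step 7: union(1, 11) -> merged; set of 1 now {1, 6, 7, 11}
Step 8: find(8) -> no change; set of 8 is {8, 10, 12}
Step 9: find(2) -> no change; set of 2 is {2}
Step 10: find(10) -> no change; set of 10 is {8, 10, 12}
Step 11: find(5) -> no change; set of 5 is {5}
Set of 1: {1, 6, 7, 11}; 8 is not a member.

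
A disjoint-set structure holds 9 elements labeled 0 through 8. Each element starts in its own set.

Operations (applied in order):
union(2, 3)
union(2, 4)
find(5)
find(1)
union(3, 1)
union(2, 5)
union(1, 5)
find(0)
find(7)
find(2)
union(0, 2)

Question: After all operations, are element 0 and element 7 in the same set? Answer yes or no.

Answer: no

Derivation:
Step 1: union(2, 3) -> merged; set of 2 now {2, 3}
Step 2: union(2, 4) -> merged; set of 2 now {2, 3, 4}
Step 3: find(5) -> no change; set of 5 is {5}
Step 4: find(1) -> no change; set of 1 is {1}
Step 5: union(3, 1) -> merged; set of 3 now {1, 2, 3, 4}
Step 6: union(2, 5) -> merged; set of 2 now {1, 2, 3, 4, 5}
Step 7: union(1, 5) -> already same set; set of 1 now {1, 2, 3, 4, 5}
Step 8: find(0) -> no change; set of 0 is {0}
Step 9: find(7) -> no change; set of 7 is {7}
Step 10: find(2) -> no change; set of 2 is {1, 2, 3, 4, 5}
Step 11: union(0, 2) -> merged; set of 0 now {0, 1, 2, 3, 4, 5}
Set of 0: {0, 1, 2, 3, 4, 5}; 7 is not a member.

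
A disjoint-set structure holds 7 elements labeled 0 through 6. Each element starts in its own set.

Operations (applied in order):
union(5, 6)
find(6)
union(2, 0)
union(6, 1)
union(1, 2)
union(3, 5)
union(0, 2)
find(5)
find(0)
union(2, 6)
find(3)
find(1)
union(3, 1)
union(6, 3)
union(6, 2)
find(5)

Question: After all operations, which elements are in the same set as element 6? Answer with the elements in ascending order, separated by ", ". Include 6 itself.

Step 1: union(5, 6) -> merged; set of 5 now {5, 6}
Step 2: find(6) -> no change; set of 6 is {5, 6}
Step 3: union(2, 0) -> merged; set of 2 now {0, 2}
Step 4: union(6, 1) -> merged; set of 6 now {1, 5, 6}
Step 5: union(1, 2) -> merged; set of 1 now {0, 1, 2, 5, 6}
Step 6: union(3, 5) -> merged; set of 3 now {0, 1, 2, 3, 5, 6}
Step 7: union(0, 2) -> already same set; set of 0 now {0, 1, 2, 3, 5, 6}
Step 8: find(5) -> no change; set of 5 is {0, 1, 2, 3, 5, 6}
Step 9: find(0) -> no change; set of 0 is {0, 1, 2, 3, 5, 6}
Step 10: union(2, 6) -> already same set; set of 2 now {0, 1, 2, 3, 5, 6}
Step 11: find(3) -> no change; set of 3 is {0, 1, 2, 3, 5, 6}
Step 12: find(1) -> no change; set of 1 is {0, 1, 2, 3, 5, 6}
Step 13: union(3, 1) -> already same set; set of 3 now {0, 1, 2, 3, 5, 6}
Step 14: union(6, 3) -> already same set; set of 6 now {0, 1, 2, 3, 5, 6}
Step 15: union(6, 2) -> already same set; set of 6 now {0, 1, 2, 3, 5, 6}
Step 16: find(5) -> no change; set of 5 is {0, 1, 2, 3, 5, 6}
Component of 6: {0, 1, 2, 3, 5, 6}

Answer: 0, 1, 2, 3, 5, 6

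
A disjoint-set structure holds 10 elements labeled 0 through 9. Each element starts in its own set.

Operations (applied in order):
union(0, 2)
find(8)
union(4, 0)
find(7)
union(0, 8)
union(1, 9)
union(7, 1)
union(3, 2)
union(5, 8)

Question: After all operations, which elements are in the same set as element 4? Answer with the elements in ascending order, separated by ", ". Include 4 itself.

Step 1: union(0, 2) -> merged; set of 0 now {0, 2}
Step 2: find(8) -> no change; set of 8 is {8}
Step 3: union(4, 0) -> merged; set of 4 now {0, 2, 4}
Step 4: find(7) -> no change; set of 7 is {7}
Step 5: union(0, 8) -> merged; set of 0 now {0, 2, 4, 8}
Step 6: union(1, 9) -> merged; set of 1 now {1, 9}
Step 7: union(7, 1) -> merged; set of 7 now {1, 7, 9}
Step 8: union(3, 2) -> merged; set of 3 now {0, 2, 3, 4, 8}
Step 9: union(5, 8) -> merged; set of 5 now {0, 2, 3, 4, 5, 8}
Component of 4: {0, 2, 3, 4, 5, 8}

Answer: 0, 2, 3, 4, 5, 8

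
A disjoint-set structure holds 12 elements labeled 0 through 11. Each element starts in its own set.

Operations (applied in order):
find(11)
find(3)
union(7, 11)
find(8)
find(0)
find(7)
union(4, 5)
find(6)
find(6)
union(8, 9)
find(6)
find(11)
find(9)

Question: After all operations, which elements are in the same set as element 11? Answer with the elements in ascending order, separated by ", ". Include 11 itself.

Answer: 7, 11

Derivation:
Step 1: find(11) -> no change; set of 11 is {11}
Step 2: find(3) -> no change; set of 3 is {3}
Step 3: union(7, 11) -> merged; set of 7 now {7, 11}
Step 4: find(8) -> no change; set of 8 is {8}
Step 5: find(0) -> no change; set of 0 is {0}
Step 6: find(7) -> no change; set of 7 is {7, 11}
Step 7: union(4, 5) -> merged; set of 4 now {4, 5}
Step 8: find(6) -> no change; set of 6 is {6}
Step 9: find(6) -> no change; set of 6 is {6}
Step 10: union(8, 9) -> merged; set of 8 now {8, 9}
Step 11: find(6) -> no change; set of 6 is {6}
Step 12: find(11) -> no change; set of 11 is {7, 11}
Step 13: find(9) -> no change; set of 9 is {8, 9}
Component of 11: {7, 11}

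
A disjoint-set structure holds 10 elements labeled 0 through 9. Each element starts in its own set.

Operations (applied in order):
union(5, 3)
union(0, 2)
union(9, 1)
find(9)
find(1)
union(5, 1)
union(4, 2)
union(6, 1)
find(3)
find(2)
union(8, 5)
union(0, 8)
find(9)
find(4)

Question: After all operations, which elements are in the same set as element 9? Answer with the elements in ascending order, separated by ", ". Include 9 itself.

Step 1: union(5, 3) -> merged; set of 5 now {3, 5}
Step 2: union(0, 2) -> merged; set of 0 now {0, 2}
Step 3: union(9, 1) -> merged; set of 9 now {1, 9}
Step 4: find(9) -> no change; set of 9 is {1, 9}
Step 5: find(1) -> no change; set of 1 is {1, 9}
Step 6: union(5, 1) -> merged; set of 5 now {1, 3, 5, 9}
Step 7: union(4, 2) -> merged; set of 4 now {0, 2, 4}
Step 8: union(6, 1) -> merged; set of 6 now {1, 3, 5, 6, 9}
Step 9: find(3) -> no change; set of 3 is {1, 3, 5, 6, 9}
Step 10: find(2) -> no change; set of 2 is {0, 2, 4}
Step 11: union(8, 5) -> merged; set of 8 now {1, 3, 5, 6, 8, 9}
Step 12: union(0, 8) -> merged; set of 0 now {0, 1, 2, 3, 4, 5, 6, 8, 9}
Step 13: find(9) -> no change; set of 9 is {0, 1, 2, 3, 4, 5, 6, 8, 9}
Step 14: find(4) -> no change; set of 4 is {0, 1, 2, 3, 4, 5, 6, 8, 9}
Component of 9: {0, 1, 2, 3, 4, 5, 6, 8, 9}

Answer: 0, 1, 2, 3, 4, 5, 6, 8, 9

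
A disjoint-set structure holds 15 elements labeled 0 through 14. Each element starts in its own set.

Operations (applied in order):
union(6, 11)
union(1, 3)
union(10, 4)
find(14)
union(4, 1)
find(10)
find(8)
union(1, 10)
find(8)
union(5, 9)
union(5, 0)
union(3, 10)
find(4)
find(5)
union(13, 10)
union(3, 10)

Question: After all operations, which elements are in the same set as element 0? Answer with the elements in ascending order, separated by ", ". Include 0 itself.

Step 1: union(6, 11) -> merged; set of 6 now {6, 11}
Step 2: union(1, 3) -> merged; set of 1 now {1, 3}
Step 3: union(10, 4) -> merged; set of 10 now {4, 10}
Step 4: find(14) -> no change; set of 14 is {14}
Step 5: union(4, 1) -> merged; set of 4 now {1, 3, 4, 10}
Step 6: find(10) -> no change; set of 10 is {1, 3, 4, 10}
Step 7: find(8) -> no change; set of 8 is {8}
Step 8: union(1, 10) -> already same set; set of 1 now {1, 3, 4, 10}
Step 9: find(8) -> no change; set of 8 is {8}
Step 10: union(5, 9) -> merged; set of 5 now {5, 9}
Step 11: union(5, 0) -> merged; set of 5 now {0, 5, 9}
Step 12: union(3, 10) -> already same set; set of 3 now {1, 3, 4, 10}
Step 13: find(4) -> no change; set of 4 is {1, 3, 4, 10}
Step 14: find(5) -> no change; set of 5 is {0, 5, 9}
Step 15: union(13, 10) -> merged; set of 13 now {1, 3, 4, 10, 13}
Step 16: union(3, 10) -> already same set; set of 3 now {1, 3, 4, 10, 13}
Component of 0: {0, 5, 9}

Answer: 0, 5, 9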